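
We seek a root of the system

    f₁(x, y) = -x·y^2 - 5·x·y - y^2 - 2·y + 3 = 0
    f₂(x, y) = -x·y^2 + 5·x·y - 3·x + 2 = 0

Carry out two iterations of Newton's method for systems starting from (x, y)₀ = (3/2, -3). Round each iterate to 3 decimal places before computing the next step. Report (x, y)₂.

(0.072, -3.104)

At (3/2, -3): F = (9.000, -38.500).
Jacobian J = [[-y^2 - 5·y, -2·x·y - 5·x - 2·y - 2], [-y^2 + 5·y - 3, -2·x·y + 5·x]].
At the point, J = [[6.000, 5.500], [-27.000, 16.500]] (det J = 247.500).
Solving J·Δ = −F gives Δ = (-1.456, -0.048).
Then the next iterate is (x, y)₁ = (0.044, -3.048).
Round to (0.044, -3.048) and repeat: F = (0.06748, 0.78867), J = [[5.94970, 4.14422], [-27.53030, 0.48822]].
Δ = (0.028, -0.056), so (x, y)₂ = (0.072, -3.104).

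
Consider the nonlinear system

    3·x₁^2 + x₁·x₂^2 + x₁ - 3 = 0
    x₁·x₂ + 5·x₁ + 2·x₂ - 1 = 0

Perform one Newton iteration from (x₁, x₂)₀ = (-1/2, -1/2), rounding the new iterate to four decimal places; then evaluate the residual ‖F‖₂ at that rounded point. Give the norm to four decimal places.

14.2170

At (-1/2, -1/2): F = (-2.8750, -4.2500).
Jacobian J = [[6·x₁ + x₂^2 + 1, 2·x₁·x₂], [x₂ + 5, x₁ + 2]].
At the point, J = [[-1.7500, 0.5000], [4.5000, 1.5000]] (det J = -4.8750).
Solving J·Δ = −F gives Δ = (-0.4487, 4.1795).
Then the next iterate is (x₁, x₂)₁ = (-0.9487, 3.6795).
Re-evaluating at (-0.9487, 3.6795): F = (-14.092789, -1.875242), so ‖F‖₂ = 14.2170.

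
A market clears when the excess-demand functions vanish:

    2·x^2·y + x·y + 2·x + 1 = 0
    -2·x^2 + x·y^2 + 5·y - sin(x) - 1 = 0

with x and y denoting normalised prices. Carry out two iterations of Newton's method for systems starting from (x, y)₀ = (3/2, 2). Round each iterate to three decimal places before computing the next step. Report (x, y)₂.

(0.318, 0.365)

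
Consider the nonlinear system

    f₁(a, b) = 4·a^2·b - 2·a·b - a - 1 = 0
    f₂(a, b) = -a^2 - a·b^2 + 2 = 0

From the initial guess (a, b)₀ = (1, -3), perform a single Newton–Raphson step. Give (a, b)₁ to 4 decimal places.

(0.6522, -2.3043)

At (1, -3): F = (-8.0000, -8.0000).
Jacobian J = [[8·a·b - 2·b - 1, 4·a^2 - 2·a], [-2·a - b^2, -2·a·b]].
At the point, J = [[-19.0000, 2.0000], [-11.0000, 6.0000]] (det J = -92.0000).
Solving J·Δ = −F gives Δ = (-0.3478, 0.6957).
Then the next iterate is (a, b)₁ = (0.6522, -2.3043).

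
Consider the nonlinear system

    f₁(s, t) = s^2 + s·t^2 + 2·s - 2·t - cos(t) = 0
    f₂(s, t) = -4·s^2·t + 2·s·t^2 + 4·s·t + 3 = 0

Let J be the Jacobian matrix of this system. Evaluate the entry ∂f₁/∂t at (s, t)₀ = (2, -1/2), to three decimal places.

-4.479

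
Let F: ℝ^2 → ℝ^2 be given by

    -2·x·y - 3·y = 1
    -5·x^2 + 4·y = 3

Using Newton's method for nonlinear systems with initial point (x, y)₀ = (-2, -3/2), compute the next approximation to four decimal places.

(0.3750, -6.1250)

At (-2, -3/2): F = (-2.5000, -29.0000).
Jacobian J = [[-2·y, -2·x - 3], [-10·x, 4]].
At the point, J = [[3.0000, 1.0000], [20.0000, 4.0000]] (det J = -8.0000).
Solving J·Δ = −F gives Δ = (2.3750, -4.6250).
Then the next iterate is (x, y)₁ = (0.3750, -6.1250).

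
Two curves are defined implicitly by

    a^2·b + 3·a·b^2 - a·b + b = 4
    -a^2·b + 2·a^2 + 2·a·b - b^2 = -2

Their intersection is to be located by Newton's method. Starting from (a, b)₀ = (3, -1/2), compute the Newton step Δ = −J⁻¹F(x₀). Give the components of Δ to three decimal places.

(-1.683, -1.153)

At (3, -1/2): F = (-5.250, 21.250).
Jacobian J = [[2·a·b + 3·b^2 - b, a^2 + 6·a·b - a + 1], [-2·a·b + 4·a + 2·b, -a^2 + 2·a - 2·b]].
At the point, J = [[-1.750, -2.000], [14.000, -2.000]] (det J = 31.500).
Solving J·Δ = −F gives Δ = (-1.683, -1.153).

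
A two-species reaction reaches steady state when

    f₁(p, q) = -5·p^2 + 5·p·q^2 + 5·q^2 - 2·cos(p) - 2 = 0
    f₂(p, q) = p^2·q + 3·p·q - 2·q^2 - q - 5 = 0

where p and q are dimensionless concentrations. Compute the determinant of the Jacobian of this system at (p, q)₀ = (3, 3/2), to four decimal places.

-1013.1454

J = [[-10·p + 5·q^2 + 2·sin(p), 10·p·q + 10·q], [2·p·q + 3·q, p^2 + 3·p - 4·q - 1]].
At the point, J = [[-18.467760, 60.0000], [13.5000, 11.0000]].
det J = -1013.1454.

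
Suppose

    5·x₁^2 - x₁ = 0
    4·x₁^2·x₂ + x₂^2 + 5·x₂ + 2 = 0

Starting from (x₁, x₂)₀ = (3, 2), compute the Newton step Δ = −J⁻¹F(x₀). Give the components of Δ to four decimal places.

At (3, 2): F = (42.0000, 88.0000).
Jacobian J = [[10·x₁ - 1, 0], [8·x₁·x₂, 4·x₁^2 + 2·x₂ + 5]].
At the point, J = [[29.0000, 0.0000], [48.0000, 45.0000]] (det J = 1305.0000).
Solving J·Δ = −F gives Δ = (-1.4483, -0.4107).

(-1.4483, -0.4107)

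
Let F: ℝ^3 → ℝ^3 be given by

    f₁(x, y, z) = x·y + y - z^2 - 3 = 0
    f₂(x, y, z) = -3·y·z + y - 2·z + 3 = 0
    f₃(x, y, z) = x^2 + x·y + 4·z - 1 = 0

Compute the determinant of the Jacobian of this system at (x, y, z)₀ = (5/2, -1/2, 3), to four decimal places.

-208.5000

J = [[y, x + 1, -2·z], [0, -3·z + 1, -3·y - 2], [2·x + y, x, 4]].
At the point, J = [[-0.5000, 3.5000, -6.0000], [0.0000, -8.0000, -0.5000], [4.5000, 2.5000, 4.0000]].
det J = -208.5000.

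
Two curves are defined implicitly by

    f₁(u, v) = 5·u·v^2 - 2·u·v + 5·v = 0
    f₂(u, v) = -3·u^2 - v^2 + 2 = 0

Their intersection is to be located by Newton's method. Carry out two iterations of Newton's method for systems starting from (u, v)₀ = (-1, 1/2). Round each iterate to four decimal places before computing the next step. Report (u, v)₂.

(-0.8593, -0.1768)

At (-1, 1/2): F = (2.2500, -1.2500).
Jacobian J = [[5·v^2 - 2·v, 10·u·v - 2·u + 5], [-6·u, -2·v]].
At the point, J = [[0.2500, 2.0000], [6.0000, -1.0000]] (det J = -12.2500).
Solving J·Δ = −F gives Δ = (0.0204, -1.1276).
Then the next iterate is (u, v)₁ = (-0.9796, -0.6276).
Round to (-0.9796, -0.6276) and repeat: F = (-6.296827, -1.272730), J = [[3.224609, 13.107170], [5.8776, 1.2552]].
Δ = (0.1203, 0.4508), so (u, v)₂ = (-0.8593, -0.1768).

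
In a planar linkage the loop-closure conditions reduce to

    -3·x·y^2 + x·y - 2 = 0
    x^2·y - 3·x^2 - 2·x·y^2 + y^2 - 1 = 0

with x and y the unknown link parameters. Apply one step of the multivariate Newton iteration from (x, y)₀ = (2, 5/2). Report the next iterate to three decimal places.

At (2, 5/2): F = (-34.500, -21.750).
Jacobian J = [[-3·y^2 + y, -6·x·y + x], [2·x·y - 6·x - 2·y^2, x^2 - 4·x·y + 2·y]].
At the point, J = [[-16.250, -28.000], [-14.500, -11.000]] (det J = -227.250).
Solving J·Δ = −F gives Δ = (-1.010, -0.646).
Then the next iterate is (x, y)₁ = (0.990, 1.854).

(0.990, 1.854)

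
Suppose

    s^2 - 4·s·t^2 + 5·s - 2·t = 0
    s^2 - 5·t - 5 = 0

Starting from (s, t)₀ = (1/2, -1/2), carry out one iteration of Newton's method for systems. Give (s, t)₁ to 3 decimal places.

At (1/2, -1/2): F = (3.250, -2.250).
Jacobian J = [[2·s - 4·t^2 + 5, -8·s·t - 2], [2·s, -5]].
At the point, J = [[5.000, 0.000], [1.000, -5.000]] (det J = -25.000).
Solving J·Δ = −F gives Δ = (-0.650, -0.580).
Then the next iterate is (s, t)₁ = (-0.150, -1.080).

(-0.150, -1.080)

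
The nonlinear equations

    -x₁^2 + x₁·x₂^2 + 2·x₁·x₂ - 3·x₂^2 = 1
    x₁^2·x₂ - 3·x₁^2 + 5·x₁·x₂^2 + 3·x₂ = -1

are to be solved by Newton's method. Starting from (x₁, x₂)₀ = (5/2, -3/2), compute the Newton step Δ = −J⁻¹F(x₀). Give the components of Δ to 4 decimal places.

At (5/2, -3/2): F = (-15.8750, -3.5000).
Jacobian J = [[-2·x₁ + x₂^2 + 2·x₂, 2·x₁·x₂ + 2·x₁ - 6·x₂], [2·x₁·x₂ - 6·x₁ + 5·x₂^2, x₁^2 + 10·x₁·x₂ + 3]].
At the point, J = [[-5.7500, 6.5000], [-11.2500, -28.2500]] (det J = 235.5625).
Solving J·Δ = −F gives Δ = (-2.0004, 0.6727).

(-2.0004, 0.6727)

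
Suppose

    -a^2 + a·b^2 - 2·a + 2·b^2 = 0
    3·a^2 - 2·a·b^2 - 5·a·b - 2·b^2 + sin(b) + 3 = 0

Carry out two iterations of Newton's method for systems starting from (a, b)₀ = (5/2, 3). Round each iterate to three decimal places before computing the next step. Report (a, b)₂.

(0.797, 1.289)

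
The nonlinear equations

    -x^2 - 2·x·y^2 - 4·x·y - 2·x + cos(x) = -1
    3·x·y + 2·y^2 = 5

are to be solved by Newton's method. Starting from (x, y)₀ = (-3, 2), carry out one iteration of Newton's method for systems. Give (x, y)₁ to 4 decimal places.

At (-3, 2): F = (45.010008, -15.0000).
Jacobian J = [[-2·x - 2·y^2 - 4·y - sin(x) - 2, -4·x·y - 4·x], [3·y, 3·x + 4·y]].
At the point, J = [[-11.858880, 36.0000], [6.0000, -1.0000]] (det J = -204.141120).
Solving J·Δ = −F gives Δ = (2.4247, -0.4515).
Then the next iterate is (x, y)₁ = (-0.5753, 1.5485).

(-0.5753, 1.5485)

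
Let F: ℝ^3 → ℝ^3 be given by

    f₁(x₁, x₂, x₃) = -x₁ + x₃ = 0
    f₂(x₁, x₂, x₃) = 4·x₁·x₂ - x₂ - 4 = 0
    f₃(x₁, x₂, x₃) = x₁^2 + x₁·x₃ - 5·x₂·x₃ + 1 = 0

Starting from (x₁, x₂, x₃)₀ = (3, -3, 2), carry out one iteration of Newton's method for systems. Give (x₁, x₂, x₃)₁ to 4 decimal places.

At (3, -3, 2): F = (-1.0000, -37.0000, 46.0000).
Jacobian J = [[-1, 0, 1], [4·x₂, 4·x₁ - 1, 0], [2·x₁ + x₃, -5·x₃, x₁ - 5·x₂]].
At the point, J = [[-1.0000, 0.0000, 1.0000], [-12.0000, 11.0000, 0.0000], [8.0000, -10.0000, 18.0000]] (det J = -166.0000).
Solving J·Δ = −F gives Δ = (-2.0120, 1.1687, -1.0120).
Then the next iterate is (x₁, x₂, x₃)₁ = (0.9880, -1.8313, 0.9880).

(0.9880, -1.8313, 0.9880)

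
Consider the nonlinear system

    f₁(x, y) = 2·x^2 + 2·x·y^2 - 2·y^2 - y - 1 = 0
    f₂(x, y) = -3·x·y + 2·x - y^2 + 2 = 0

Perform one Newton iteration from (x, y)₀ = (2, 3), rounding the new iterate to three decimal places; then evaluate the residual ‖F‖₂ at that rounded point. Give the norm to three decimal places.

At (2, 3): F = (22.000, -21.000).
Jacobian J = [[4·x + 2·y^2, 4·x·y - 4·y - 1], [-3·y + 2, -3·x - 2·y]].
At the point, J = [[26.000, 11.000], [-7.000, -12.000]] (det J = -235.000).
Solving J·Δ = −F gives Δ = (-0.140, -1.668).
Then the next iterate is (x, y)₁ = (1.860, 1.332).
Re-evaluating at (1.860, 1.332): F = (7.63887, -3.48678), so ‖F‖₂ = 8.397.

8.397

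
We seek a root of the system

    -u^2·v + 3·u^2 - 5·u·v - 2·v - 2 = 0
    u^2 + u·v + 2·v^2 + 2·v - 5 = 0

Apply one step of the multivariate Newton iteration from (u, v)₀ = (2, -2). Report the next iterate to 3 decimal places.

At (2, -2): F = (42.000, -1.000).
Jacobian J = [[-2·u·v + 6·u - 5·v, -u^2 - 5·u - 2], [2·u + v, u + 4·v + 2]].
At the point, J = [[30.000, -16.000], [2.000, -4.000]] (det J = -88.000).
Solving J·Δ = −F gives Δ = (-2.091, -1.295).
Then the next iterate is (u, v)₁ = (-0.091, -3.295).

(-0.091, -3.295)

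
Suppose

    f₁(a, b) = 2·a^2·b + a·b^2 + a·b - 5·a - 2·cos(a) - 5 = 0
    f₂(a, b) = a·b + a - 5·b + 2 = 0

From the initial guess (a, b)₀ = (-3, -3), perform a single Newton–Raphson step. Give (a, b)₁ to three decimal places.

At (-3, -3): F = (-60.02002, 23.000).
Jacobian J = [[4·a·b + b^2 + b + 2·sin(a) - 5, 2·a^2 + 2·a·b + a], [b + 1, a - 5]].
At the point, J = [[36.71776, 33.000], [-2.000, -8.000]] (det J = -227.74208).
Solving J·Δ = −F gives Δ = (-1.224, 3.181).
Then the next iterate is (a, b)₁ = (-4.224, 0.181).

(-4.224, 0.181)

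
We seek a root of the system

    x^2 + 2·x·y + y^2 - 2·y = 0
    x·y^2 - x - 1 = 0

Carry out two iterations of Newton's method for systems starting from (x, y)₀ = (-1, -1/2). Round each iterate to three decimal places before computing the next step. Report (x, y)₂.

At (-1, -1/2): F = (3.250, -0.250).
Jacobian J = [[2·x + 2·y, 2·x + 2·y - 2], [y^2 - 1, 2·x·y]].
At the point, J = [[-3.000, -5.000], [-0.750, 1.000]] (det J = -6.750).
Solving J·Δ = −F gives Δ = (0.296, 0.472).
Then the next iterate is (x, y)₁ = (-0.704, -0.028).
Round to (-0.704, -0.028) and repeat: F = (0.59182, -0.29655), J = [[-1.464, -3.464], [-0.99922, 0.03942]].
Δ = (-0.285, 0.291), so (x, y)₂ = (-0.989, 0.263).

(-0.989, 0.263)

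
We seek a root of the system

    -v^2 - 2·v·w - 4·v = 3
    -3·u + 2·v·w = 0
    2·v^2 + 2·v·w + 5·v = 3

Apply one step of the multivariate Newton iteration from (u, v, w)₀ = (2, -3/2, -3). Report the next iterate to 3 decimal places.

At (2, -3/2, -3): F = (-8.250, 3.000, 3.000).
Jacobian J = [[0, -2·v - 2·w - 4, -2·v], [-3, 2·w, 2·v], [0, 4·v + 2·w + 5, 2·v]].
At the point, J = [[0.000, 5.000, 3.000], [-3.000, -6.000, -3.000], [0.000, -7.000, -3.000]] (det J = 18.000).
Solving J·Δ = −F gives Δ = (-0.875, -2.625, 7.125).
Then the next iterate is (u, v, w)₁ = (1.125, -4.125, 4.125).

(1.125, -4.125, 4.125)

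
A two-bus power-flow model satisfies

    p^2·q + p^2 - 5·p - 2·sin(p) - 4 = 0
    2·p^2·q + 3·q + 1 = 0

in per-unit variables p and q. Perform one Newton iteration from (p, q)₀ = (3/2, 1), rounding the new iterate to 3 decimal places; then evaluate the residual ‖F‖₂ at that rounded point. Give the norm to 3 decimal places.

At (3/2, 1): F = (-8.99499, 8.500).
Jacobian J = [[2·p·q + 2·p - 2·cos(p) - 5, p^2], [4·p·q, 2·p^2 + 3]].
At the point, J = [[0.85853, 2.250], [6.000, 7.500]] (det J = -7.06106).
Solving J·Δ = −F gives Δ = (-12.263, 8.677).
Then the next iterate is (p, q)₁ = (-10.763, 9.677).
Re-evaluating at (-10.763, 9.677): F = (1284.71569, 2272.04034), so ‖F‖₂ = 2610.108.

2610.108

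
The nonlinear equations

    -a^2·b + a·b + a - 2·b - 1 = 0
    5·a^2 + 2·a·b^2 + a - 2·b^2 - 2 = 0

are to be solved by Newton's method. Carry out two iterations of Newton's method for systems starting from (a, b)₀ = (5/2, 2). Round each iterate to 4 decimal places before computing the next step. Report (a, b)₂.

(0.9674, 0.3918)

At (5/2, 2): F = (-10.0000, 43.7500).
Jacobian J = [[-2·a·b + b + 1, -a^2 + a - 2], [10·a + 2·b^2 + 1, 4·a·b - 4·b]].
At the point, J = [[-7.0000, -5.7500], [34.0000, 12.0000]] (det J = 111.5000).
Solving J·Δ = −F gives Δ = (-1.1799, -0.3027).
Then the next iterate is (a, b)₁ = (1.3201, 1.6973).
Round to (1.3201, 1.6973) and repeat: F = (-3.791718, 9.877726), J = [[-1.783911, -2.422564], [19.962655, 2.173223]].
Δ = (-0.3527, -1.3055), so (a, b)₂ = (0.9674, 0.3918).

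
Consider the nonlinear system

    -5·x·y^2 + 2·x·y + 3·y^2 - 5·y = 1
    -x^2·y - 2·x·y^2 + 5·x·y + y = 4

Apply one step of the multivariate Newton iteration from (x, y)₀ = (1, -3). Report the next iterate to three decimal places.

At (1, -3): F = (-10.000, -37.000).
Jacobian J = [[-5·y^2 + 2·y, -10·x·y + 2·x + 6·y - 5], [-2·x·y - 2·y^2 + 5·y, -x^2 - 4·x·y + 5·x + 1]].
At the point, J = [[-51.000, 9.000], [-27.000, 17.000]] (det J = -624.000).
Solving J·Δ = −F gives Δ = (0.261, 2.591).
Then the next iterate is (x, y)₁ = (1.261, -0.409).

(1.261, -0.409)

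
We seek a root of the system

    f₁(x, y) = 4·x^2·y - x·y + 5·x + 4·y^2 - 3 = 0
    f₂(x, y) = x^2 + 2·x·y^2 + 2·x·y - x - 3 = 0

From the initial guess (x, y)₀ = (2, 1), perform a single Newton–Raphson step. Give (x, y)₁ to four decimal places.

(0.3023, 1.4070)

At (2, 1): F = (25.0000, 7.0000).
Jacobian J = [[8·x·y - y + 5, 4·x^2 - x + 8·y], [2·x + 2·y^2 + 2·y - 1, 4·x·y + 2·x]].
At the point, J = [[20.0000, 22.0000], [7.0000, 12.0000]] (det J = 86.0000).
Solving J·Δ = −F gives Δ = (-1.6977, 0.4070).
Then the next iterate is (x, y)₁ = (0.3023, 1.4070).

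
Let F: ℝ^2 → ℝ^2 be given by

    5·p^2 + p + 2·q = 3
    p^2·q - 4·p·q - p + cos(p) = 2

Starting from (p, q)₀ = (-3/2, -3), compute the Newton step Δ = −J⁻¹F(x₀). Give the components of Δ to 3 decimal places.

(0.359, 2.138)

At (-3/2, -3): F = (0.750, -25.17926).
Jacobian J = [[10·p + 1, 2], [2·p·q - 4·q - sin(p) - 1, p^2 - 4·p]].
At the point, J = [[-14.000, 2.000], [20.99749, 8.250]] (det J = -157.49499).
Solving J·Δ = −F gives Δ = (0.359, 2.138).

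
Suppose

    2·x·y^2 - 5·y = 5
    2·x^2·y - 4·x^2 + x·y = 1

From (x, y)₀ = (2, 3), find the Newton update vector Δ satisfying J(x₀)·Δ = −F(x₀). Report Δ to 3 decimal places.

(-3.000, 2.000)

At (2, 3): F = (16.000, 13.000).
Jacobian J = [[2·y^2, 4·x·y - 5], [4·x·y - 8·x + y, 2·x^2 + x]].
At the point, J = [[18.000, 19.000], [11.000, 10.000]] (det J = -29.000).
Solving J·Δ = −F gives Δ = (-3.000, 2.000).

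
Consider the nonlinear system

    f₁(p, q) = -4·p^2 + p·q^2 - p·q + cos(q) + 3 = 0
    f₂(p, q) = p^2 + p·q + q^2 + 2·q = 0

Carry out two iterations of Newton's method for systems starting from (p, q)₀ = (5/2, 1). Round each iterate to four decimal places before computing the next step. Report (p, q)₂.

At (5/2, 1): F = (-21.459698, 11.7500).
Jacobian J = [[-8·p + q^2 - q, 2·p·q - p - sin(q)], [2·p + q, p + 2·q + 2]].
At the point, J = [[-20.0000, 1.658529], [6.0000, 6.5000]] (det J = -139.951174).
Solving J·Δ = −F gives Δ = (-1.1359, -0.7591).
Then the next iterate is (p, q)₁ = (1.3641, 0.2409).
Round to (1.3641, 0.2409) and repeat: F = (-3.721401, 2.729213), J = [[-11.095667, -0.945453], [2.9691, 3.8459]].
Δ = (-0.2943, -0.4825), so (p, q)₂ = (1.0698, -0.2416).

(1.0698, -0.2416)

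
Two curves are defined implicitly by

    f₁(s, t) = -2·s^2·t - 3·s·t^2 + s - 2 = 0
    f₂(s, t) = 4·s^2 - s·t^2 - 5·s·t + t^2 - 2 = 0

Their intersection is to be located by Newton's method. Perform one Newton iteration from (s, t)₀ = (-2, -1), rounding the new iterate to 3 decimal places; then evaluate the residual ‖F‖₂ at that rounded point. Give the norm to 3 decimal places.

At (-2, -1): F = (10.000, 7.000).
Jacobian J = [[-4·s·t - 3·t^2 + 1, -2·s^2 - 6·s·t], [8·s - t^2 - 5·t, -2·s·t - 5·s + 2·t]].
At the point, J = [[-10.000, -20.000], [-12.000, 4.000]] (det J = -280.000).
Solving J·Δ = −F gives Δ = (0.643, 0.179).
Then the next iterate is (s, t)₁ = (-1.357, -0.821).
Re-evaluating at (-1.357, -0.821): F = (2.41068, 1.38403), so ‖F‖₂ = 2.780.

2.780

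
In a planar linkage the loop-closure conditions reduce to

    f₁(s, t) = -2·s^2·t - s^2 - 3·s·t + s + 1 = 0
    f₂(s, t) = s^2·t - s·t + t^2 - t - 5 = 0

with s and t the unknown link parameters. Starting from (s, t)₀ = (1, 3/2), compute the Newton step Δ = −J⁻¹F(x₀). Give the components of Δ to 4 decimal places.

(-2.2097, 3.7823)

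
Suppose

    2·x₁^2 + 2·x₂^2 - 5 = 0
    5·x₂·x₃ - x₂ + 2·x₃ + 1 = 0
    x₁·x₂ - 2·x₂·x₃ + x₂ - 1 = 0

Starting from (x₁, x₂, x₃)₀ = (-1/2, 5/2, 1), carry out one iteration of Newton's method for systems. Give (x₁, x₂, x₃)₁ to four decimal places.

At (-1/2, 5/2, 1): F = (8.0000, 13.0000, -4.7500).
Jacobian J = [[4·x₁, 4·x₂, 0], [0, 5·x₃ - 1, 5·x₂ + 2], [x₂, x₁ - 2·x₃ + 1, -2·x₂]].
At the point, J = [[-2.0000, 10.0000, 0.0000], [0.0000, 4.0000, 14.5000], [2.5000, -1.5000, -5.0000]] (det J = 359.0000).
Solving J·Δ = −F gives Δ = (0.0689, -0.7862, -0.6797).
Then the next iterate is (x₁, x₂, x₃)₁ = (-0.4311, 1.7138, 0.3203).

(-0.4311, 1.7138, 0.3203)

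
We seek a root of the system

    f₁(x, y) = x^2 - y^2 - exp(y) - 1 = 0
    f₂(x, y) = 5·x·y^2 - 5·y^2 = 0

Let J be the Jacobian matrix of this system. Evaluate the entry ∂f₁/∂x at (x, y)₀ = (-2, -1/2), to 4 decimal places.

-4.0000

∂f₁/∂x = 2·x.
At (-2, -1/2) this is -4.0000.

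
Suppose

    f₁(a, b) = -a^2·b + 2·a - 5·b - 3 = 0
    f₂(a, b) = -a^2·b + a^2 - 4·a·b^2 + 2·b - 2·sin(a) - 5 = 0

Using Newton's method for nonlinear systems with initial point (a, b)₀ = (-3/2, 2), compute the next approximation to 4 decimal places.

(1.8991, 2.9231)

At (-3/2, 2): F = (-20.5000, 22.744990).
Jacobian J = [[-2·a·b + 2, -a^2 - 5], [-2·a·b + 2·a - 4·b^2 - 2·cos(a), -a^2 - 8·a·b + 2]].
At the point, J = [[8.0000, -7.2500], [-13.141474, 23.7500]] (det J = 94.724311).
Solving J·Δ = −F gives Δ = (3.3991, 0.9231).
Then the next iterate is (a, b)₁ = (1.8991, 2.9231).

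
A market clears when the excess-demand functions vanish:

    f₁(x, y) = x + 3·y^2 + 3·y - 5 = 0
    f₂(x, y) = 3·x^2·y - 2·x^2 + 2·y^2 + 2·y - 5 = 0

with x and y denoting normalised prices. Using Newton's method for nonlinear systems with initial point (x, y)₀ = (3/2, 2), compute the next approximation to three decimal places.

(1.518, 1.032)

At (3/2, 2): F = (14.500, 16.000).
Jacobian J = [[1, 6·y + 3], [6·x·y - 4·x, 3·x^2 + 4·y + 2]].
At the point, J = [[1.000, 15.000], [12.000, 16.750]] (det J = -163.250).
Solving J·Δ = −F gives Δ = (0.018, -0.968).
Then the next iterate is (x, y)₁ = (1.518, 1.032).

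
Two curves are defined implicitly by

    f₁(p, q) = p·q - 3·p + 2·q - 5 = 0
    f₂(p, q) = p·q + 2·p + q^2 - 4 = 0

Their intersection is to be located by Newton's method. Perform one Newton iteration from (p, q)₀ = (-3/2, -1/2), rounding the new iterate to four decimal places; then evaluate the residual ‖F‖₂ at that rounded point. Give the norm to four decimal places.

At (-3/2, -1/2): F = (-0.7500, -6.0000).
Jacobian J = [[q - 3, p + 2], [q + 2, p + 2·q]].
At the point, J = [[-3.5000, 0.5000], [1.5000, -2.5000]] (det J = 8.0000).
Solving J·Δ = −F gives Δ = (-0.6094, -2.7656).
Then the next iterate is (p, q)₁ = (-2.1094, -3.2656).
Re-evaluating at (-2.1094, -3.2656): F = (1.685457, 9.3338), so ‖F‖₂ = 9.4848.

9.4848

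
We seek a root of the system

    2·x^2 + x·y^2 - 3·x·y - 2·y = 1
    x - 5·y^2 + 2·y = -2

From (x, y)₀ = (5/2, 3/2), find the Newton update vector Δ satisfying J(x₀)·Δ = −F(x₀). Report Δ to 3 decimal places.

(-0.454, -0.323)

At (5/2, 3/2): F = (2.875, -3.750).
Jacobian J = [[4·x + y^2 - 3·y, 2·x·y - 3·x - 2], [1, -10·y + 2]].
At the point, J = [[7.750, -2.000], [1.000, -13.000]] (det J = -98.750).
Solving J·Δ = −F gives Δ = (-0.454, -0.323).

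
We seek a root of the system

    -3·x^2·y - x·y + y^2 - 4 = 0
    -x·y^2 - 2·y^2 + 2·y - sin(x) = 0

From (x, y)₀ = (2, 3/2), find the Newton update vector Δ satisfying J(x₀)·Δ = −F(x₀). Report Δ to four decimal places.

(-0.8666, -0.5320)

At (2, 3/2): F = (-22.7500, -6.909297).
Jacobian J = [[-6·x·y - y, -3·x^2 - x + 2·y], [-y^2 - cos(x), -2·x·y - 4·y + 2]].
At the point, J = [[-19.5000, -11.0000], [-1.833853, -10.0000]] (det J = 174.827615).
Solving J·Δ = −F gives Δ = (-0.8666, -0.5320).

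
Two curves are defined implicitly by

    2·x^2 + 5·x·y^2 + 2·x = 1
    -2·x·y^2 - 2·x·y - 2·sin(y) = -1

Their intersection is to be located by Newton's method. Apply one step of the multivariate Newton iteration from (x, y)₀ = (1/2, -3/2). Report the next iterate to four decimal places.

At (1/2, -3/2): F = (6.1250, 2.244990).
Jacobian J = [[4·x + 5·y^2 + 2, 10·x·y], [-2·y^2 - 2·y, -4·x·y - 2·x - 2·cos(y)]].
At the point, J = [[15.2500, -7.5000], [-1.5000, 1.858526]] (det J = 17.092515).
Solving J·Δ = −F gives Δ = (-1.6511, -2.5405).
Then the next iterate is (x, y)₁ = (-1.1511, -4.0405).

(-1.1511, -4.0405)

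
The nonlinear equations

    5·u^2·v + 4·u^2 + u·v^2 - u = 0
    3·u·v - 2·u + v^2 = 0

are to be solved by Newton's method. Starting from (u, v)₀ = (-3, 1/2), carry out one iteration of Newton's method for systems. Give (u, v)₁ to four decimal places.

At (-3, 1/2): F = (60.7500, 1.7500).
Jacobian J = [[10·u·v + 8·u + v^2 - 1, 5·u^2 + 2·u·v], [3·v - 2, 3·u + 2·v]].
At the point, J = [[-39.7500, 42.0000], [-0.5000, -8.0000]] (det J = 339.0000).
Solving J·Δ = −F gives Δ = (1.6504, 0.1156).
Then the next iterate is (u, v)₁ = (-1.3496, 0.6156).

(-1.3496, 0.6156)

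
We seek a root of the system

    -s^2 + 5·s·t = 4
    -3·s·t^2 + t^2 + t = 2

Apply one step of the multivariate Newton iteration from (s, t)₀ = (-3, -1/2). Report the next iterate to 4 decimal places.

(-1.8421, -0.5965)

At (-3, -1/2): F = (-5.5000, 0.0000).
Jacobian J = [[-2·s + 5·t, 5·s], [-3·t^2, -6·s·t + 2·t + 1]].
At the point, J = [[3.5000, -15.0000], [-0.7500, -9.0000]] (det J = -42.7500).
Solving J·Δ = −F gives Δ = (1.1579, -0.0965).
Then the next iterate is (s, t)₁ = (-1.8421, -0.5965).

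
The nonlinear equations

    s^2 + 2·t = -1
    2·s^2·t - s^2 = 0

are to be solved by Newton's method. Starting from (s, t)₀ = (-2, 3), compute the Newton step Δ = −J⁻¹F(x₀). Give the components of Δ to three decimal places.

(-6.000, -17.500)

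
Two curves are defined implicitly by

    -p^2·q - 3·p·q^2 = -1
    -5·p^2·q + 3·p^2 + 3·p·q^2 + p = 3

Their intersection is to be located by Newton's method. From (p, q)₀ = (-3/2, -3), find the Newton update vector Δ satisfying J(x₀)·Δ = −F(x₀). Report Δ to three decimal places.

(0.473, 1.067)

At (-3/2, -3): F = (48.250, -4.500).
Jacobian J = [[-2·p·q - 3·q^2, -p^2 - 6·p·q], [-10·p·q + 6·p + 3·q^2 + 1, -5·p^2 + 6·p·q]].
At the point, J = [[-36.000, -29.250], [-26.000, 15.750]] (det J = -1327.500).
Solving J·Δ = −F gives Δ = (0.473, 1.067).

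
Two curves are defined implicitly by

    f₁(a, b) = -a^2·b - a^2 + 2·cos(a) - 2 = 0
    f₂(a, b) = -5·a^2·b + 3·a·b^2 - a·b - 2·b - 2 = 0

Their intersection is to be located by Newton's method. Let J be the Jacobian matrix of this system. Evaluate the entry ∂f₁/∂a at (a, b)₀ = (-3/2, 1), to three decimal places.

7.995

∂f₁/∂a = -2·a·b - 2·a - 2·sin(a).
At (-3/2, 1) this is 7.995.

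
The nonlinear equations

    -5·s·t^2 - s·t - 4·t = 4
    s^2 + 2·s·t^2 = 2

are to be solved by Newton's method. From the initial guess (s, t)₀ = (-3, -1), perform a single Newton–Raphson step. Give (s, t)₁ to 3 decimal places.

(-1.983, -0.744)

At (-3, -1): F = (12.000, 1.000).
Jacobian J = [[-5·t^2 - t, -10·s·t - s - 4], [2·s + 2·t^2, 4·s·t]].
At the point, J = [[-4.000, -31.000], [-4.000, 12.000]] (det J = -172.000).
Solving J·Δ = −F gives Δ = (1.017, 0.256).
Then the next iterate is (s, t)₁ = (-1.983, -0.744).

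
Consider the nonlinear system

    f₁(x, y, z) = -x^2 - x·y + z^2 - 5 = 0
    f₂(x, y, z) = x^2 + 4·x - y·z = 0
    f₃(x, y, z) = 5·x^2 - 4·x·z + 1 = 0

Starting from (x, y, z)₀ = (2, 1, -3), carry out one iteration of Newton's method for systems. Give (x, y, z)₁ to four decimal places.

At (2, 1, -3): F = (-2.0000, 15.0000, 45.0000).
Jacobian J = [[-2·x - y, -x, 2·z], [2·x + 4, -z, -y], [10·x - 4·z, 0, -4·x]].
At the point, J = [[-5.0000, -2.0000, -6.0000], [8.0000, 3.0000, -1.0000], [32.0000, 0.0000, -8.0000]] (det J = 632.0000).
Solving J·Δ = −F gives Δ = (-1.1203, -1.6313, 1.1440).
Then the next iterate is (x, y, z)₁ = (0.8797, -0.6313, -1.8560).

(0.8797, -0.6313, -1.8560)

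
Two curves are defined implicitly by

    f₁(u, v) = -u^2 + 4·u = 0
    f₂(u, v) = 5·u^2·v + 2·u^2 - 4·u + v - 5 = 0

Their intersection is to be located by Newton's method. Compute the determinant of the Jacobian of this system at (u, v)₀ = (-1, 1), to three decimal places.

36.000

J = [[-2·u + 4, 0], [10·u·v + 4·u - 4, 5·u^2 + 1]].
At the point, J = [[6.000, 0.000], [-18.000, 6.000]].
det J = 36.000.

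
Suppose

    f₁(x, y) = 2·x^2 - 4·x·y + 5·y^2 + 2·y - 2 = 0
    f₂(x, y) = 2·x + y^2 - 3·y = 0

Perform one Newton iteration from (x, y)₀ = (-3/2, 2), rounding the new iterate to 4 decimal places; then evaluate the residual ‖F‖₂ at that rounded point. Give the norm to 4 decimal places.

14.0750

At (-3/2, 2): F = (38.5000, -5.0000).
Jacobian J = [[4·x - 4·y, -4·x + 10·y + 2], [2, 2·y - 3]].
At the point, J = [[-14.0000, 28.0000], [2.0000, 1.0000]] (det J = -70.0000).
Solving J·Δ = −F gives Δ = (2.5500, -0.1000).
Then the next iterate is (x, y)₁ = (1.0500, 1.9000).
Re-evaluating at (1.0500, 1.9000): F = (14.0750, 0.0100), so ‖F‖₂ = 14.0750.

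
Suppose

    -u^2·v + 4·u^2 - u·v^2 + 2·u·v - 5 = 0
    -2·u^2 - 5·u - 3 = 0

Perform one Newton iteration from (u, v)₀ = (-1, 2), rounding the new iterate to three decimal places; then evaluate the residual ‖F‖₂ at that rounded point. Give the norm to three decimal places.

At (-1, 2): F = (-3.000, 0.000).
Jacobian J = [[-2·u·v + 8·u - v^2 + 2·v, -u^2 - 2·u·v + 2·u], [-4·u - 5, 0]].
At the point, J = [[-4.000, 1.000], [-1.000, 0.000]] (det J = 1.000).
Solving J·Δ = −F gives Δ = (0.000, 3.000).
Then the next iterate is (u, v)₁ = (-1.000, 5.000).
Re-evaluating at (-1.000, 5.000): F = (9.000, 0.000), so ‖F‖₂ = 9.000.

9.000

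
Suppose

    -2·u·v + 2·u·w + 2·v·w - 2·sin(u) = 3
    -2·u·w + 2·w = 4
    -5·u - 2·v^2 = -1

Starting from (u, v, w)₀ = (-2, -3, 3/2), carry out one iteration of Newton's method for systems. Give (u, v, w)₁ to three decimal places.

At (-2, -3, 3/2): F = (-28.18141, 5.000, -7.000).
Jacobian J = [[-2·v + 2·w - 2·cos(u), -2·u + 2·w, 2·u + 2·v], [-2·w, 0, -2·u + 2], [-5, -4·v, 0]].
At the point, J = [[9.83229, 7.000, -10.000], [-3.000, 0.000, 6.000], [-5.000, 12.000, 0.000]] (det J = -557.92514).
Solving J·Δ = −F gives Δ = (2.034, 1.431, 0.184).
Then the next iterate is (u, v, w)₁ = (0.034, -1.569, 1.684).

(0.034, -1.569, 1.684)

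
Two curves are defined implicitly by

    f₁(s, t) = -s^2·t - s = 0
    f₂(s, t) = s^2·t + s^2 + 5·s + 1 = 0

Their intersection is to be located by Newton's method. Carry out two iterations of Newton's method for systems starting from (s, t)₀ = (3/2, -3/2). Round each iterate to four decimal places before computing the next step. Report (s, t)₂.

(-0.2222, -5.2519)

At (3/2, -3/2): F = (1.8750, 7.3750).
Jacobian J = [[-2·s·t - 1, -s^2], [2·s·t + 2·s + 5, s^2]].
At the point, J = [[3.5000, -2.2500], [3.5000, 2.2500]] (det J = 15.7500).
Solving J·Δ = −F gives Δ = (-1.3214, -1.2222).
Then the next iterate is (s, t)₁ = (0.1786, -2.7222).
Round to (0.1786, -2.7222) and repeat: F = (-0.091767, 1.838065), J = [[-0.027630, -0.031898], [4.384830, 0.031898]].
Δ = (-0.4008, -2.5297), so (s, t)₂ = (-0.2222, -5.2519).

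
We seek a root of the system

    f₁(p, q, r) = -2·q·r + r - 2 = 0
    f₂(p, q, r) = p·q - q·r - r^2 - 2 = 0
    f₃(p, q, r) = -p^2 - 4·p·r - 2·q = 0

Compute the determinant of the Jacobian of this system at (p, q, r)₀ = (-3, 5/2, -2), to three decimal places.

J = [[0, -2·r, -2·q + 1], [q, p - r, -q - 2·r], [-2·p - 4·r, -2, -4·p]].
At the point, J = [[0.000, 4.000, -4.000], [2.500, -1.000, 1.500], [14.000, -2.000, 12.000]].
det J = -72.000.

-72.000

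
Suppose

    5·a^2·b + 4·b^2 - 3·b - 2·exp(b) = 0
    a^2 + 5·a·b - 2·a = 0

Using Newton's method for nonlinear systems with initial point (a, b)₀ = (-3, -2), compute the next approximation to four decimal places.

At (-3, -2): F = (-68.270671, 45.0000).
Jacobian J = [[10·a·b, 5·a^2 + 8·b - 2·exp(b) - 3], [2·a + 5·b - 2, 5·a]].
At the point, J = [[60.0000, 25.729329], [-18.0000, -15.0000]] (det J = -436.872070).
Solving J·Δ = −F gives Δ = (-0.3062, 3.3674).
Then the next iterate is (a, b)₁ = (-3.3062, 1.3674).

(-3.3062, 1.3674)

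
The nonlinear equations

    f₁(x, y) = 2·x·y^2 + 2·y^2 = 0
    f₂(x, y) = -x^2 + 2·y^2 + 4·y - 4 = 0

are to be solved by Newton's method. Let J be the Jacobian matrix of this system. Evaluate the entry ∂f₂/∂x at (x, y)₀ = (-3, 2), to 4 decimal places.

6.0000

∂f₂/∂x = -2·x.
At (-3, 2) this is 6.0000.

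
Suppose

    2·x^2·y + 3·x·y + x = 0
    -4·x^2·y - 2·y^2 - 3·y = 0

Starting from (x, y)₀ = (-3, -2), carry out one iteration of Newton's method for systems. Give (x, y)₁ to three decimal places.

At (-3, -2): F = (-21.000, 70.000).
Jacobian J = [[4·x·y + 3·y + 1, 2·x^2 + 3·x], [-8·x·y, -4·x^2 - 4·y - 3]].
At the point, J = [[19.000, 9.000], [-48.000, -31.000]] (det J = -157.000).
Solving J·Δ = −F gives Δ = (0.134, 2.051).
Then the next iterate is (x, y)₁ = (-2.866, 0.051).

(-2.866, 0.051)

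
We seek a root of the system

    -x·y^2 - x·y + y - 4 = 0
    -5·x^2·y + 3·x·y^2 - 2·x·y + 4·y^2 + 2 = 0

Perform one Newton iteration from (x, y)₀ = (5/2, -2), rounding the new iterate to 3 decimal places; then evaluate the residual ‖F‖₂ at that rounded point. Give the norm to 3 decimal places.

At (5/2, -2): F = (-11.000, 120.500).
Jacobian J = [[-y^2 - y, -2·x·y - x + 1], [-10·x·y + 3·y^2 - 2·y, -5·x^2 + 6·x·y - 2·x + 8·y]].
At the point, J = [[-2.000, 8.500], [66.000, -82.250]] (det J = -396.500).
Solving J·Δ = −F gives Δ = (-0.301, 1.223).
Then the next iterate is (x, y)₁ = (2.199, -0.777).
Re-evaluating at (2.199, -0.777): F = (-4.39598, 30.60127), so ‖F‖₂ = 30.915.

30.915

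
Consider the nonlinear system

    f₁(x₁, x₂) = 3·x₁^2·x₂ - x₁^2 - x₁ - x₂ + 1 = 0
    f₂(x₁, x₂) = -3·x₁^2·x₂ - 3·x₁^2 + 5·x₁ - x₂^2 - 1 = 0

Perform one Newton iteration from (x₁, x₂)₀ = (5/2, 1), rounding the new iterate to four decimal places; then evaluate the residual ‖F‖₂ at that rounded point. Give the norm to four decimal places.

7.5063

At (5/2, 1): F = (10.0000, -27.0000).
Jacobian J = [[6·x₁·x₂ - 2·x₁ - 1, 3·x₁^2 - 1], [-6·x₁·x₂ - 6·x₁ + 5, -3·x₁^2 - 2·x₂]].
At the point, J = [[9.0000, 17.7500], [-25.0000, -20.7500]] (det J = 257.0000).
Solving J·Δ = −F gives Δ = (-1.0574, -0.0272).
Then the next iterate is (x₁, x₂)₁ = (1.4426, 0.9728).
Re-evaluating at (1.4426, 0.9728): F = (2.576972, -7.050091), so ‖F‖₂ = 7.5063.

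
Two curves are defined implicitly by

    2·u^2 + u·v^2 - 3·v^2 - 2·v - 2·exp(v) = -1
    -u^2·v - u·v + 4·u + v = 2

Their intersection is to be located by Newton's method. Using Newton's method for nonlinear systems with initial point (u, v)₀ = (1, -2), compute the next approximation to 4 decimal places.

(0.6685, -1.3153)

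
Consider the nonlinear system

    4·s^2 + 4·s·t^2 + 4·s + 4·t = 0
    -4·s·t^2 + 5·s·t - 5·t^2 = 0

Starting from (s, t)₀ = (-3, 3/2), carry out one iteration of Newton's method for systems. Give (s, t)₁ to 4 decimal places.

(-4.7368, 2.1908)

At (-3, 3/2): F = (3.0000, -6.7500).
Jacobian J = [[8·s + 4·t^2 + 4, 8·s·t + 4], [-4·t^2 + 5·t, -8·s·t + 5·s - 10·t]].
At the point, J = [[-11.0000, -32.0000], [-1.5000, 6.0000]] (det J = -114.0000).
Solving J·Δ = −F gives Δ = (-1.7368, 0.6908).
Then the next iterate is (s, t)₁ = (-4.7368, 2.1908).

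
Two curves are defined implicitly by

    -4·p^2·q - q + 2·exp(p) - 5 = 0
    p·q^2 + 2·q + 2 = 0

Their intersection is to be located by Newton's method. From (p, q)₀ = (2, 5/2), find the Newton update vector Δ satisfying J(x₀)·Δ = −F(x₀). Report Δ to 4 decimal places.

(-0.3114, -1.4628)

At (2, 5/2): F = (-32.721888, 19.5000).
Jacobian J = [[-8·p·q + 2·exp(p), -4·p^2 - 1], [q^2, 2·p·q + 2]].
At the point, J = [[-25.221888, -17.0000], [6.2500, 12.0000]] (det J = -196.412654).
Solving J·Δ = −F gives Δ = (-0.3114, -1.4628).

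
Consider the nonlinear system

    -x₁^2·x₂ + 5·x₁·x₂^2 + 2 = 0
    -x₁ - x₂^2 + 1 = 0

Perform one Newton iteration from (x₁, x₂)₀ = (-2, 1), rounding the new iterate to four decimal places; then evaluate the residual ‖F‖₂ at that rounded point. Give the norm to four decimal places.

0.0456

At (-2, 1): F = (-12.0000, 2.0000).
Jacobian J = [[-2·x₁·x₂ + 5·x₂^2, -x₁^2 + 10·x₁·x₂], [-1, -2·x₂]].
At the point, J = [[9.0000, -24.0000], [-1.0000, -2.0000]] (det J = -42.0000).
Solving J·Δ = −F gives Δ = (1.7143, 0.1429).
Then the next iterate is (x₁, x₂)₁ = (-0.2857, 1.1429).
Re-evaluating at (-0.2857, 1.1429): F = (0.040776, -0.020520), so ‖F‖₂ = 0.0456.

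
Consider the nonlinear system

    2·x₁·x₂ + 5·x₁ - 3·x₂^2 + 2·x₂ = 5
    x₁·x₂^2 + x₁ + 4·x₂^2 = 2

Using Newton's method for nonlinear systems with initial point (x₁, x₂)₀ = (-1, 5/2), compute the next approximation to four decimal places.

(-0.2464, 1.0857)

At (-1, 5/2): F = (-28.7500, 15.7500).
Jacobian J = [[2·x₂ + 5, 2·x₁ - 6·x₂ + 2], [x₂^2 + 1, 2·x₁·x₂ + 8·x₂]].
At the point, J = [[10.0000, -15.0000], [7.2500, 15.0000]] (det J = 258.7500).
Solving J·Δ = −F gives Δ = (0.7536, -1.4143).
Then the next iterate is (x₁, x₂)₁ = (-0.2464, 1.0857).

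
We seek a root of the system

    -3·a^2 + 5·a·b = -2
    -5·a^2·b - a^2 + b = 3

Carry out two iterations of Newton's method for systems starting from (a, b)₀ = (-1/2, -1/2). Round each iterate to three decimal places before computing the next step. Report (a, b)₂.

(-1.536, -0.059)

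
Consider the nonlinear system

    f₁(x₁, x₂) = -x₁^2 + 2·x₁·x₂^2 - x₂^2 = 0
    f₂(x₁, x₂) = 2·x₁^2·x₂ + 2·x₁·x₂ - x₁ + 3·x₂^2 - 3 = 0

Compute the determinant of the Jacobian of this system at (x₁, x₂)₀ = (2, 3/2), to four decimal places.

-115.5000

J = [[-2·x₁ + 2·x₂^2, 4·x₁·x₂ - 2·x₂], [4·x₁·x₂ + 2·x₂ - 1, 2·x₁^2 + 2·x₁ + 6·x₂]].
At the point, J = [[0.5000, 9.0000], [14.0000, 21.0000]].
det J = -115.5000.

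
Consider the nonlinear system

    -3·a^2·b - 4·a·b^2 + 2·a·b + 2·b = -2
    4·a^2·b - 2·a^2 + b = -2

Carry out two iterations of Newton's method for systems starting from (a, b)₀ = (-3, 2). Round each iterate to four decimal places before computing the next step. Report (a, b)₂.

At (-3, 2): F = (-12.0000, 58.0000).
Jacobian J = [[-6·a·b - 4·b^2 + 2·b, -3·a^2 - 8·a·b + 2·a + 2], [8·a·b - 4·a, 4·a^2 + 1]].
At the point, J = [[24.0000, 17.0000], [-36.0000, 37.0000]] (det J = 1500.0000).
Solving J·Δ = −F gives Δ = (0.9533, -0.6400).
Then the next iterate is (a, b)₁ = (-2.0467, 1.3600).
Round to (-2.0467, 1.3600) and repeat: F = (-2.795761, 17.770094), J = [[12.022672, 7.607753], [-14.081296, 17.755924]].
Δ = (0.5765, -0.5436), so (a, b)₂ = (-1.4702, 0.8164).

(-1.4702, 0.8164)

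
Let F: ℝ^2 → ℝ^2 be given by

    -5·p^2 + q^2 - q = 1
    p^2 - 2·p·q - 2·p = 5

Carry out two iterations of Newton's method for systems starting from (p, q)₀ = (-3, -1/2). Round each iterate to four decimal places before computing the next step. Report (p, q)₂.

(-0.5771, 1.5607)

At (-3, -1/2): F = (-45.2500, 7.0000).
Jacobian J = [[-10·p, 2·q - 1], [2·p - 2·q - 2, -2·p]].
At the point, J = [[30.0000, -2.0000], [-7.0000, 6.0000]] (det J = 166.0000).
Solving J·Δ = −F gives Δ = (1.5512, 0.6431).
Then the next iterate is (p, q)₁ = (-1.4488, 0.1431).
Round to (-1.4488, 0.1431) and repeat: F = (-11.617730, 0.411268), J = [[14.4880, -0.7138], [-5.1838, 2.8976]].
Δ = (0.8717, 1.4176), so (p, q)₂ = (-0.5771, 1.5607).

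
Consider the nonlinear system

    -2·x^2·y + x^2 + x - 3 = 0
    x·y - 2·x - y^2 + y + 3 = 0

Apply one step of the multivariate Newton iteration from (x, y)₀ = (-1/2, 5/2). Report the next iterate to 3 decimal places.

(0.388, 2.376)

At (-1/2, 5/2): F = (-4.500, -1.000).
Jacobian J = [[-4·x·y + 2·x + 1, -2·x^2], [y - 2, x - 2·y + 1]].
At the point, J = [[5.000, -0.500], [0.500, -4.500]] (det J = -22.250).
Solving J·Δ = −F gives Δ = (0.888, -0.124).
Then the next iterate is (x, y)₁ = (0.388, 2.376).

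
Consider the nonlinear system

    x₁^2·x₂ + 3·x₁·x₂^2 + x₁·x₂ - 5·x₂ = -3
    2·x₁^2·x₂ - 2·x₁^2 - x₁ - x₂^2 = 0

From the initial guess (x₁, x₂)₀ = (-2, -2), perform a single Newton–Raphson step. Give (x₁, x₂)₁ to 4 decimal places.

At (-2, -2): F = (-15.0000, -26.0000).
Jacobian J = [[2·x₁·x₂ + 3·x₂^2 + x₂, x₁^2 + 6·x₁·x₂ + x₁ - 5], [4·x₁·x₂ - 4·x₁ - 1, 2·x₁^2 - 2·x₂]].
At the point, J = [[18.0000, 21.0000], [23.0000, 12.0000]] (det J = -267.0000).
Solving J·Δ = −F gives Δ = (1.3708, -0.4607).
Then the next iterate is (x₁, x₂)₁ = (-0.6292, -2.4607).

(-0.6292, -2.4607)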